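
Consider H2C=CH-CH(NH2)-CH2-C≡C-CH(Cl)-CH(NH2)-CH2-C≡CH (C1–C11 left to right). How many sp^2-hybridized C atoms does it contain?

C1: sp2 ✓
C2: sp2 ✓
C3: sp3
C4: sp3
C5: sp
C6: sp
C7: sp3
C8: sp3
C9: sp3
C10: sp
C11: sp
C1, C2 → 2 sp2 carbons.

2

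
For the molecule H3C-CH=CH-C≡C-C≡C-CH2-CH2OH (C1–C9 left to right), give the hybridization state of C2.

C2 (3 σ bonds, plus one π bond) has steric number 3: sp2.

sp²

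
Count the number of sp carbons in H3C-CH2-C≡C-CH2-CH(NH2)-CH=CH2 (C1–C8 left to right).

2

C1: sp3
C2: sp3
C3: sp ✓
C4: sp ✓
C5: sp3
C6: sp3
C7: sp2
C8: sp2
C3, C4 → 2 sp carbons.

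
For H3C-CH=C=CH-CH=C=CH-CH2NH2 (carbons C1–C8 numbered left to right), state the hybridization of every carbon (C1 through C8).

C1: 4 σ bonds; 4 regions of electron density → sp3.
C2 carries 3 σ bonds, plus one π bond, giving a steric number of 3, so it is sp2.
C3 has 2 σ bonds, plus two π bonds: steric number 2 → sp.
C4: 3 σ bonds, plus one π bond — 3 electron domains, sp2.
C5 (3 σ bonds, plus one π bond) has steric number 3: sp2.
C6: 2 σ bonds, plus two π bonds — 2 electron domains, sp.
C7 (3 σ bonds, plus one π bond) has steric number 3: sp2.
C8 (4 σ bonds) has steric number 4: sp3.

C1 sp3, C2 sp2, C3 sp, C4 sp2, C5 sp2, C6 sp, C7 sp2, C8 sp3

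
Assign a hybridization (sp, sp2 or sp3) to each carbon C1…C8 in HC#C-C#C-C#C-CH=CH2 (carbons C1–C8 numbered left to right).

C1 — 2 σ bonds, plus two π bonds. Steric number 2, so sp.
C2: 2 σ bonds, plus two π bonds — 2 electron domains, sp.
C3 carries 2 σ bonds, plus two π bonds, giving a steric number of 2, so it is sp.
C4 (2 σ bonds, plus two π bonds) has steric number 2: sp.
C5 is sp: 2 σ bonds, plus two π bonds, 2 electron-density regions.
C6 has 2 σ bonds, plus two π bonds: steric number 2 → sp.
C7 is sp2: 3 σ bonds, plus one π bond, 3 electron-density regions.
C8 (3 σ bonds, plus one π bond) has steric number 3: sp2.

C1 sp, C2 sp, C3 sp, C4 sp, C5 sp, C6 sp, C7 sp2, C8 sp2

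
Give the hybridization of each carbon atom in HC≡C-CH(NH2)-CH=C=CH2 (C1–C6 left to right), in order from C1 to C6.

C1 has 2 σ bonds, plus two π bonds: steric number 2 → sp.
C2 (2 σ bonds, plus two π bonds) has steric number 2: sp.
C3: 4 σ bonds — 4 electron domains, sp3.
C4 is sp2: 3 σ bonds, plus one π bond, 3 electron-density regions.
C5 carries 2 σ bonds, plus two π bonds, giving a steric number of 2, so it is sp.
C6 (3 σ bonds, plus one π bond) has steric number 3: sp2.

C1 sp, C2 sp, C3 sp3, C4 sp2, C5 sp, C6 sp2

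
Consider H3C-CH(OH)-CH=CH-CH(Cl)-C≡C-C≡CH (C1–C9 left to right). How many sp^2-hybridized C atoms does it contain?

2

C1: sp3
C2: sp3
C3: sp2 ✓
C4: sp2 ✓
C5: sp3
C6: sp
C7: sp
C8: sp
C9: sp
C3, C4 → 2 sp2 carbons.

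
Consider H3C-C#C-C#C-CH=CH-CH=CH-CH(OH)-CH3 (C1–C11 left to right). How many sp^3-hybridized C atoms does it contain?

3

C1: sp3 ✓
C2: sp
C3: sp
C4: sp
C5: sp
C6: sp2
C7: sp2
C8: sp2
C9: sp2
C10: sp3 ✓
C11: sp3 ✓
C1, C10, C11 → 3 sp3 carbons.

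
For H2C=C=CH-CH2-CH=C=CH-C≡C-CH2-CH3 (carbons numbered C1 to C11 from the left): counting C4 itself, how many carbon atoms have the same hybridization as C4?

3

C4 is sp3 (only σ bonds).
C1: sp2
C2: sp
C3: sp2
C4: sp3 ✓
C5: sp2
C6: sp
C7: sp2
C8: sp
C9: sp
C10: sp3 ✓
C11: sp3 ✓
3 carbons are sp3.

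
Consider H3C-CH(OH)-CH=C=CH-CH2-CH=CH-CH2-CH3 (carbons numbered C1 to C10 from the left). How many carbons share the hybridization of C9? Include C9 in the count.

5

C9 is sp3 (only σ bonds).
C1: sp3 ✓
C2: sp3 ✓
C3: sp2
C4: sp
C5: sp2
C6: sp3 ✓
C7: sp2
C8: sp2
C9: sp3 ✓
C10: sp3 ✓
5 carbons are sp3.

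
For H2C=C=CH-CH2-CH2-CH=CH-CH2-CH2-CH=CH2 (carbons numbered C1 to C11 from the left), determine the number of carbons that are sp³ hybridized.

C1: sp2
C2: sp
C3: sp2
C4: sp3 ✓
C5: sp3 ✓
C6: sp2
C7: sp2
C8: sp3 ✓
C9: sp3 ✓
C10: sp2
C11: sp2
C4, C5, C8, C9 → 4 sp3 carbons.

4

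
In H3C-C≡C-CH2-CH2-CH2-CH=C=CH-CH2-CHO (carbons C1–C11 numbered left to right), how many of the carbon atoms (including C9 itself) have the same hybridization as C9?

3

C9 is sp2 (one π bond).
C1: sp3
C2: sp
C3: sp
C4: sp3
C5: sp3
C6: sp3
C7: sp2 ✓
C8: sp
C9: sp2 ✓
C10: sp3
C11: sp2 ✓
3 carbons are sp2.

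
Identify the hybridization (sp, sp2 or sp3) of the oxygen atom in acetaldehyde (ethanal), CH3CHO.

sp²

The oxygen atom is sp2: 1 σ bond and 2 lone pairs, plus one π bond, 3 electron-density regions.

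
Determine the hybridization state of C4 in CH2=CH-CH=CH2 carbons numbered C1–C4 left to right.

C4: 3 σ bonds, plus one π bond; 3 regions of electron density → sp2.

sp2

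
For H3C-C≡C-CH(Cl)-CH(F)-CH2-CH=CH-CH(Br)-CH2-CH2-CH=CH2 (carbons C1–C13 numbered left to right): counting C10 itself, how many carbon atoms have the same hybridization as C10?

7

C10 is sp3 (only σ bonds).
C1: sp3 ✓
C2: sp
C3: sp
C4: sp3 ✓
C5: sp3 ✓
C6: sp3 ✓
C7: sp2
C8: sp2
C9: sp3 ✓
C10: sp3 ✓
C11: sp3 ✓
C12: sp2
C13: sp2
7 carbons are sp3.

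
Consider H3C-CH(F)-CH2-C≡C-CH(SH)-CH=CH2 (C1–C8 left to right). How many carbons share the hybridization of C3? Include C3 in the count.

C3 is sp3 (only σ bonds).
C1: sp3 ✓
C2: sp3 ✓
C3: sp3 ✓
C4: sp
C5: sp
C6: sp3 ✓
C7: sp2
C8: sp2
4 carbons are sp3.

4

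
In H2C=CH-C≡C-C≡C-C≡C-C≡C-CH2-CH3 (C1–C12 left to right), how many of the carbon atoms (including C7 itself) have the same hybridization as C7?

8

C7 is sp (two π bonds).
C1: sp2
C2: sp2
C3: sp ✓
C4: sp ✓
C5: sp ✓
C6: sp ✓
C7: sp ✓
C8: sp ✓
C9: sp ✓
C10: sp ✓
C11: sp3
C12: sp3
8 carbons are sp.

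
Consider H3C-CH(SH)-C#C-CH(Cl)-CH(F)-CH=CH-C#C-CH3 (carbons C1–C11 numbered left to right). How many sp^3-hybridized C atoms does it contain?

C1: sp3 ✓
C2: sp3 ✓
C3: sp
C4: sp
C5: sp3 ✓
C6: sp3 ✓
C7: sp2
C8: sp2
C9: sp
C10: sp
C11: sp3 ✓
C1, C2, C5, C6, C11 → 5 sp3 carbons.

5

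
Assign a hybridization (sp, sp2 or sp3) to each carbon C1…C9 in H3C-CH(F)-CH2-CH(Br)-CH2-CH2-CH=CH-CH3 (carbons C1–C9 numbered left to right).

C1 is sp3: 4 σ bonds, 4 electron-density regions.
C2: 4 σ bonds; 4 regions of electron density → sp3.
C3 (4 σ bonds) has steric number 4: sp3.
C4: 4 σ bonds — 4 electron domains, sp3.
C5 (4 σ bonds) has steric number 4: sp3.
C6 has 4 σ bonds: steric number 4 → sp3.
C7: 3 σ bonds, plus one π bond — 3 electron domains, sp2.
C8: 3 σ bonds, plus one π bond — 3 electron domains, sp2.
C9: 4 σ bonds — 4 electron domains, sp3.

C1 sp3, C2 sp3, C3 sp3, C4 sp3, C5 sp3, C6 sp3, C7 sp2, C8 sp2, C9 sp3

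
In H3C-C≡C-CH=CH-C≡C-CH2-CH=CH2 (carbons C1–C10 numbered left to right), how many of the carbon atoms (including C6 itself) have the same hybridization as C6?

4

C6 is sp (two π bonds).
C1: sp3
C2: sp ✓
C3: sp ✓
C4: sp2
C5: sp2
C6: sp ✓
C7: sp ✓
C8: sp3
C9: sp2
C10: sp2
4 carbons are sp.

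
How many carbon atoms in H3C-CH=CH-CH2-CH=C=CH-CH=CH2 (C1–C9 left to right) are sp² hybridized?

C1: sp3
C2: sp2 ✓
C3: sp2 ✓
C4: sp3
C5: sp2 ✓
C6: sp
C7: sp2 ✓
C8: sp2 ✓
C9: sp2 ✓
C2, C3, C5, C7, C8, C9 → 6 sp2 carbons.

6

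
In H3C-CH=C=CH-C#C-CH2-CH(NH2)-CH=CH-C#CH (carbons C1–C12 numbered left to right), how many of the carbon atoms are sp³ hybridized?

3

C1: sp3 ✓
C2: sp2
C3: sp
C4: sp2
C5: sp
C6: sp
C7: sp3 ✓
C8: sp3 ✓
C9: sp2
C10: sp2
C11: sp
C12: sp
C1, C7, C8 → 3 sp3 carbons.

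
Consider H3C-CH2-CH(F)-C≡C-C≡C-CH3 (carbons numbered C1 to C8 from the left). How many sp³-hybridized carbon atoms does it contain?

C1: sp3 ✓
C2: sp3 ✓
C3: sp3 ✓
C4: sp
C5: sp
C6: sp
C7: sp
C8: sp3 ✓
C1, C2, C3, C8 → 4 sp3 carbons.

4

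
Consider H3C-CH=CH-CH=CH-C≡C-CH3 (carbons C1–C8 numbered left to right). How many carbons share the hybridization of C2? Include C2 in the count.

4

C2 is sp2 (one π bond).
C1: sp3
C2: sp2 ✓
C3: sp2 ✓
C4: sp2 ✓
C5: sp2 ✓
C6: sp
C7: sp
C8: sp3
4 carbons are sp2.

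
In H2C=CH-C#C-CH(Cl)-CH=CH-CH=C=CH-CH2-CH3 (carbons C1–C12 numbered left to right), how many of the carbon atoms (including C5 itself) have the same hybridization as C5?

3

C5 is sp3 (only σ bonds).
C1: sp2
C2: sp2
C3: sp
C4: sp
C5: sp3 ✓
C6: sp2
C7: sp2
C8: sp2
C9: sp
C10: sp2
C11: sp3 ✓
C12: sp3 ✓
3 carbons are sp3.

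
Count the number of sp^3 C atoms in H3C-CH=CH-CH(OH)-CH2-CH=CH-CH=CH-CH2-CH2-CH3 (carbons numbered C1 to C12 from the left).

6

C1: sp3 ✓
C2: sp2
C3: sp2
C4: sp3 ✓
C5: sp3 ✓
C6: sp2
C7: sp2
C8: sp2
C9: sp2
C10: sp3 ✓
C11: sp3 ✓
C12: sp3 ✓
C1, C4, C5, C10, C11, C12 → 6 sp3 carbons.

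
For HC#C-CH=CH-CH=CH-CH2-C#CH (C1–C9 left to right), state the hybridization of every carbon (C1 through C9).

C1 carries 2 σ bonds, plus two π bonds, giving a steric number of 2, so it is sp.
C2: 2 σ bonds, plus two π bonds — 2 electron domains, sp.
C3 (3 σ bonds, plus one π bond) has steric number 3: sp2.
C4 — 3 σ bonds, plus one π bond. Steric number 3, so sp2.
C5 (3 σ bonds, plus one π bond) has steric number 3: sp2.
C6: 3 σ bonds, plus one π bond — 3 electron domains, sp2.
C7 is sp3: 4 σ bonds, 4 electron-density regions.
C8 has 2 σ bonds, plus two π bonds: steric number 2 → sp.
C9 carries 2 σ bonds, plus two π bonds, giving a steric number of 2, so it is sp.

C1 sp, C2 sp, C3 sp2, C4 sp2, C5 sp2, C6 sp2, C7 sp3, C8 sp, C9 sp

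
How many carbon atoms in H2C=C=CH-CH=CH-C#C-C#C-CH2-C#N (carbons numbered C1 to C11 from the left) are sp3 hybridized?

1

C1: sp2
C2: sp
C3: sp2
C4: sp2
C5: sp2
C6: sp
C7: sp
C8: sp
C9: sp
C10: sp3 ✓
C11: sp
C10 → 1 sp3 carbon.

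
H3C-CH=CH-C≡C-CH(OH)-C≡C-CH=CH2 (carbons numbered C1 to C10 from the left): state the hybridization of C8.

C8: 2 σ bonds, plus two π bonds; 2 regions of electron density → sp.

sp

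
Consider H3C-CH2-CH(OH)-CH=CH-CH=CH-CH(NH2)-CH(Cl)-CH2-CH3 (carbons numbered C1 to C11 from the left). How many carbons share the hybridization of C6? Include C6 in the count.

4

C6 is sp2 (one π bond).
C1: sp3
C2: sp3
C3: sp3
C4: sp2 ✓
C5: sp2 ✓
C6: sp2 ✓
C7: sp2 ✓
C8: sp3
C9: sp3
C10: sp3
C11: sp3
4 carbons are sp2.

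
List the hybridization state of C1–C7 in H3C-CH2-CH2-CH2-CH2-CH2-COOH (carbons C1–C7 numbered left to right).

C1: 4 σ bonds; 4 regions of electron density → sp3.
C2 has 4 σ bonds: steric number 4 → sp3.
C3: 4 σ bonds — 4 electron domains, sp3.
C4 carries 4 σ bonds, giving a steric number of 4, so it is sp3.
C5: 4 σ bonds; 4 regions of electron density → sp3.
C6 carries 4 σ bonds, giving a steric number of 4, so it is sp3.
C7 is sp2: 3 σ bonds, plus one π bond, 3 electron-density regions.

C1 sp3, C2 sp3, C3 sp3, C4 sp3, C5 sp3, C6 sp3, C7 sp2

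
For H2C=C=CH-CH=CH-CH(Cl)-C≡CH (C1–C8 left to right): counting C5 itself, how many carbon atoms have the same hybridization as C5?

4

C5 is sp2 (one π bond).
C1: sp2 ✓
C2: sp
C3: sp2 ✓
C4: sp2 ✓
C5: sp2 ✓
C6: sp3
C7: sp
C8: sp
4 carbons are sp2.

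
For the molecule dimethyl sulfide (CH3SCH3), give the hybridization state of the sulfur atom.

The sulfur atom — 2 σ bonds and 2 lone pairs. Steric number 4, so sp3.

sp^3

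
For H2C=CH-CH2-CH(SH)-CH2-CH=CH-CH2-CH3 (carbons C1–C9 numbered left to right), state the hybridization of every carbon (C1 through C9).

C1: 3 σ bonds, plus one π bond; 3 regions of electron density → sp2.
C2 — 3 σ bonds, plus one π bond. Steric number 3, so sp2.
C3 is sp3: 4 σ bonds, 4 electron-density regions.
C4 carries 4 σ bonds, giving a steric number of 4, so it is sp3.
C5 (4 σ bonds) has steric number 4: sp3.
C6 (3 σ bonds, plus one π bond) has steric number 3: sp2.
C7 (3 σ bonds, plus one π bond) has steric number 3: sp2.
C8 (4 σ bonds) has steric number 4: sp3.
C9: 4 σ bonds; 4 regions of electron density → sp3.

C1 sp2, C2 sp2, C3 sp3, C4 sp3, C5 sp3, C6 sp2, C7 sp2, C8 sp3, C9 sp3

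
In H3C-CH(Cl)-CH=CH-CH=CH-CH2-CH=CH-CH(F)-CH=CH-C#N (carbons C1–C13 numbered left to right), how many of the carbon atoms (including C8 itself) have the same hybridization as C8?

C8 is sp2 (one π bond).
C1: sp3
C2: sp3
C3: sp2 ✓
C4: sp2 ✓
C5: sp2 ✓
C6: sp2 ✓
C7: sp3
C8: sp2 ✓
C9: sp2 ✓
C10: sp3
C11: sp2 ✓
C12: sp2 ✓
C13: sp
8 carbons are sp2.

8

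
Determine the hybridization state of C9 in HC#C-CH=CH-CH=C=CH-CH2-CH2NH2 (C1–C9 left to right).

C9 — 4 σ bonds. Steric number 4, so sp3.

sp^3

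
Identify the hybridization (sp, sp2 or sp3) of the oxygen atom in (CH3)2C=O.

sp²

One σ bond + two lone pairs = steric number 3 → sp2.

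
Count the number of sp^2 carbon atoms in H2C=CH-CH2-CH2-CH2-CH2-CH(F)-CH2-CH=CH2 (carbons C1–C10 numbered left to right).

4

C1: sp2 ✓
C2: sp2 ✓
C3: sp3
C4: sp3
C5: sp3
C6: sp3
C7: sp3
C8: sp3
C9: sp2 ✓
C10: sp2 ✓
C1, C2, C9, C10 → 4 sp2 carbons.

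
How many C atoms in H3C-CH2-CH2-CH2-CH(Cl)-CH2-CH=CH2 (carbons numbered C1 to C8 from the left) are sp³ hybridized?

6

C1: sp3 ✓
C2: sp3 ✓
C3: sp3 ✓
C4: sp3 ✓
C5: sp3 ✓
C6: sp3 ✓
C7: sp2
C8: sp2
C1, C2, C3, C4, C5, C6 → 6 sp3 carbons.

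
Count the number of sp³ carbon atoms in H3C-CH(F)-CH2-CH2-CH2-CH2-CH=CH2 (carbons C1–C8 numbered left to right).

C1: sp3 ✓
C2: sp3 ✓
C3: sp3 ✓
C4: sp3 ✓
C5: sp3 ✓
C6: sp3 ✓
C7: sp2
C8: sp2
C1, C2, C3, C4, C5, C6 → 6 sp3 carbons.

6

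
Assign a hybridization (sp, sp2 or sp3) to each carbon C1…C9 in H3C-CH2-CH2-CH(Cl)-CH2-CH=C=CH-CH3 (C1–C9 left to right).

C1 carries 4 σ bonds, giving a steric number of 4, so it is sp3.
C2 — 4 σ bonds. Steric number 4, so sp3.
C3: 4 σ bonds; 4 regions of electron density → sp3.
C4 carries 4 σ bonds, giving a steric number of 4, so it is sp3.
C5 has 4 σ bonds: steric number 4 → sp3.
C6 carries 3 σ bonds, plus one π bond, giving a steric number of 3, so it is sp2.
C7: 2 σ bonds, plus two π bonds; 2 regions of electron density → sp.
C8 — 3 σ bonds, plus one π bond. Steric number 3, so sp2.
C9 is sp3: 4 σ bonds, 4 electron-density regions.

C1 sp3, C2 sp3, C3 sp3, C4 sp3, C5 sp3, C6 sp2, C7 sp, C8 sp2, C9 sp3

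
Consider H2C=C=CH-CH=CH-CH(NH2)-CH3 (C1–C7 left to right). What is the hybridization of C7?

C7: 4 σ bonds — 4 electron domains, sp3.

sp³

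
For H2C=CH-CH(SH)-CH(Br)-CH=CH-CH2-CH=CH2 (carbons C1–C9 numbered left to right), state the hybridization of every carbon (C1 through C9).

C1 sp2, C2 sp2, C3 sp3, C4 sp3, C5 sp2, C6 sp2, C7 sp3, C8 sp2, C9 sp2

C1 — 3 σ bonds, plus one π bond. Steric number 3, so sp2.
C2 carries 3 σ bonds, plus one π bond, giving a steric number of 3, so it is sp2.
C3 (4 σ bonds) has steric number 4: sp3.
C4: 4 σ bonds; 4 regions of electron density → sp3.
C5 (3 σ bonds, plus one π bond) has steric number 3: sp2.
C6 (3 σ bonds, plus one π bond) has steric number 3: sp2.
C7 carries 4 σ bonds, giving a steric number of 4, so it is sp3.
C8 — 3 σ bonds, plus one π bond. Steric number 3, so sp2.
C9: 3 σ bonds, plus one π bond — 3 electron domains, sp2.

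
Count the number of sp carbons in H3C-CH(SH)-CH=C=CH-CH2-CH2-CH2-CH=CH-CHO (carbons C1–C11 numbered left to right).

C1: sp3
C2: sp3
C3: sp2
C4: sp ✓
C5: sp2
C6: sp3
C7: sp3
C8: sp3
C9: sp2
C10: sp2
C11: sp2
C4 → 1 sp carbon.

1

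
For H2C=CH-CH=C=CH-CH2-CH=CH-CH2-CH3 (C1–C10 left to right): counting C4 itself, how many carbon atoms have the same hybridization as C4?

C4 is sp (two π bonds).
C1: sp2
C2: sp2
C3: sp2
C4: sp ✓
C5: sp2
C6: sp3
C7: sp2
C8: sp2
C9: sp3
C10: sp3
1 carbon is sp.

1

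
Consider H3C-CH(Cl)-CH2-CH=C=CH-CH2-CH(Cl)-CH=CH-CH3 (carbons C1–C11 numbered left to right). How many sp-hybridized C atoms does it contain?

1

C1: sp3
C2: sp3
C3: sp3
C4: sp2
C5: sp ✓
C6: sp2
C7: sp3
C8: sp3
C9: sp2
C10: sp2
C11: sp3
C5 → 1 sp carbon.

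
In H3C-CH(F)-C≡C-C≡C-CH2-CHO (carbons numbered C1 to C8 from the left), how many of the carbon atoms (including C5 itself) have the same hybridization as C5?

C5 is sp (two π bonds).
C1: sp3
C2: sp3
C3: sp ✓
C4: sp ✓
C5: sp ✓
C6: sp ✓
C7: sp3
C8: sp2
4 carbons are sp.

4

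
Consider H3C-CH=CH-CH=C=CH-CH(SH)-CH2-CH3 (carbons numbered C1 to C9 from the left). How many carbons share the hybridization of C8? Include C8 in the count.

4

C8 is sp3 (only σ bonds).
C1: sp3 ✓
C2: sp2
C3: sp2
C4: sp2
C5: sp
C6: sp2
C7: sp3 ✓
C8: sp3 ✓
C9: sp3 ✓
4 carbons are sp3.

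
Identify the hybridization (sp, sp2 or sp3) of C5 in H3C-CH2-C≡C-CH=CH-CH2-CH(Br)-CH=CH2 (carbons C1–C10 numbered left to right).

sp2

C5 carries 3 σ bonds, plus one π bond, giving a steric number of 3, so it is sp2.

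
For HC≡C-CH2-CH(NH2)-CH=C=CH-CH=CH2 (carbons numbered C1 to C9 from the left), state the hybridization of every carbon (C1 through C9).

C1 is sp: 2 σ bonds, plus two π bonds, 2 electron-density regions.
C2: 2 σ bonds, plus two π bonds; 2 regions of electron density → sp.
C3 (4 σ bonds) has steric number 4: sp3.
C4 carries 4 σ bonds, giving a steric number of 4, so it is sp3.
C5 — 3 σ bonds, plus one π bond. Steric number 3, so sp2.
C6 carries 2 σ bonds, plus two π bonds, giving a steric number of 2, so it is sp.
C7 — 3 σ bonds, plus one π bond. Steric number 3, so sp2.
C8 (3 σ bonds, plus one π bond) has steric number 3: sp2.
C9 — 3 σ bonds, plus one π bond. Steric number 3, so sp2.

C1 sp, C2 sp, C3 sp3, C4 sp3, C5 sp2, C6 sp, C7 sp2, C8 sp2, C9 sp2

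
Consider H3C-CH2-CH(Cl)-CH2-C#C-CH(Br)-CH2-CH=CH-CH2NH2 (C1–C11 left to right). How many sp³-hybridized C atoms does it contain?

7

C1: sp3 ✓
C2: sp3 ✓
C3: sp3 ✓
C4: sp3 ✓
C5: sp
C6: sp
C7: sp3 ✓
C8: sp3 ✓
C9: sp2
C10: sp2
C11: sp3 ✓
C1, C2, C3, C4, C7, C8, C11 → 7 sp3 carbons.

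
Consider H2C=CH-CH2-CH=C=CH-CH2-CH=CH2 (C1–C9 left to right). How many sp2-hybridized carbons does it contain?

C1: sp2 ✓
C2: sp2 ✓
C3: sp3
C4: sp2 ✓
C5: sp
C6: sp2 ✓
C7: sp3
C8: sp2 ✓
C9: sp2 ✓
C1, C2, C4, C6, C8, C9 → 6 sp2 carbons.

6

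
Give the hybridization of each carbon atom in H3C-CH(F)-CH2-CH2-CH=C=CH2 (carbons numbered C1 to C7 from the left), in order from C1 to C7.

C1 — 4 σ bonds. Steric number 4, so sp3.
C2: 4 σ bonds; 4 regions of electron density → sp3.
C3: 4 σ bonds; 4 regions of electron density → sp3.
C4 carries 4 σ bonds, giving a steric number of 4, so it is sp3.
C5 has 3 σ bonds, plus one π bond: steric number 3 → sp2.
C6 is sp: 2 σ bonds, plus two π bonds, 2 electron-density regions.
C7 carries 3 σ bonds, plus one π bond, giving a steric number of 3, so it is sp2.

C1 sp3, C2 sp3, C3 sp3, C4 sp3, C5 sp2, C6 sp, C7 sp2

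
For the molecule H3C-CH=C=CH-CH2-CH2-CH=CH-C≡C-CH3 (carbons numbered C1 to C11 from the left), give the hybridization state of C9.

sp

C9 is sp: 2 σ bonds, plus two π bonds, 2 electron-density regions.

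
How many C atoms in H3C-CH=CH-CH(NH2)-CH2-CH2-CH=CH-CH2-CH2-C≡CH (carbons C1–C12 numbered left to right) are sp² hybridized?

4

C1: sp3
C2: sp2 ✓
C3: sp2 ✓
C4: sp3
C5: sp3
C6: sp3
C7: sp2 ✓
C8: sp2 ✓
C9: sp3
C10: sp3
C11: sp
C12: sp
C2, C3, C7, C8 → 4 sp2 carbons.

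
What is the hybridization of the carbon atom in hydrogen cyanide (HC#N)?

The carbon atom: 2 σ bonds, plus two π bonds; 2 regions of electron density → sp.

sp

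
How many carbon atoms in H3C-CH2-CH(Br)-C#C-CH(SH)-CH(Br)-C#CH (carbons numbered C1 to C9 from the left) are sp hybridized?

C1: sp3
C2: sp3
C3: sp3
C4: sp ✓
C5: sp ✓
C6: sp3
C7: sp3
C8: sp ✓
C9: sp ✓
C4, C5, C8, C9 → 4 sp carbons.

4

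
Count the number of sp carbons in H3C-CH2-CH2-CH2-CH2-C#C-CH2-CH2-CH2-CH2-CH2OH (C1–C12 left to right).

2

C1: sp3
C2: sp3
C3: sp3
C4: sp3
C5: sp3
C6: sp ✓
C7: sp ✓
C8: sp3
C9: sp3
C10: sp3
C11: sp3
C12: sp3
C6, C7 → 2 sp carbons.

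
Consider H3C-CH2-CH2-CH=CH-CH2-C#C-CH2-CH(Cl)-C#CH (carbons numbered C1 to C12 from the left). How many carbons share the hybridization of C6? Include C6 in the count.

C6 is sp3 (only σ bonds).
C1: sp3 ✓
C2: sp3 ✓
C3: sp3 ✓
C4: sp2
C5: sp2
C6: sp3 ✓
C7: sp
C8: sp
C9: sp3 ✓
C10: sp3 ✓
C11: sp
C12: sp
6 carbons are sp3.

6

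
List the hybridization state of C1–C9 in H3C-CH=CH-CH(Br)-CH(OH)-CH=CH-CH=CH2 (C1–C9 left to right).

C1 (4 σ bonds) has steric number 4: sp3.
C2 (3 σ bonds, plus one π bond) has steric number 3: sp2.
C3 carries 3 σ bonds, plus one π bond, giving a steric number of 3, so it is sp2.
C4 — 4 σ bonds. Steric number 4, so sp3.
C5 carries 4 σ bonds, giving a steric number of 4, so it is sp3.
C6: 3 σ bonds, plus one π bond; 3 regions of electron density → sp2.
C7 is sp2: 3 σ bonds, plus one π bond, 3 electron-density regions.
C8 — 3 σ bonds, plus one π bond. Steric number 3, so sp2.
C9: 3 σ bonds, plus one π bond; 3 regions of electron density → sp2.

C1 sp3, C2 sp2, C3 sp2, C4 sp3, C5 sp3, C6 sp2, C7 sp2, C8 sp2, C9 sp2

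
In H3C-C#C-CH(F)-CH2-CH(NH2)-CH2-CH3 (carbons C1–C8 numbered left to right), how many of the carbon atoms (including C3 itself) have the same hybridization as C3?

C3 is sp (two π bonds).
C1: sp3
C2: sp ✓
C3: sp ✓
C4: sp3
C5: sp3
C6: sp3
C7: sp3
C8: sp3
2 carbons are sp.

2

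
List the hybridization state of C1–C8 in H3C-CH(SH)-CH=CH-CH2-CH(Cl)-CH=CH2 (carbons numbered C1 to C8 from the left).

C1 — 4 σ bonds. Steric number 4, so sp3.
C2 — 4 σ bonds. Steric number 4, so sp3.
C3: 3 σ bonds, plus one π bond; 3 regions of electron density → sp2.
C4 has 3 σ bonds, plus one π bond: steric number 3 → sp2.
C5 (4 σ bonds) has steric number 4: sp3.
C6: 4 σ bonds — 4 electron domains, sp3.
C7: 3 σ bonds, plus one π bond; 3 regions of electron density → sp2.
C8 carries 3 σ bonds, plus one π bond, giving a steric number of 3, so it is sp2.

C1 sp3, C2 sp3, C3 sp2, C4 sp2, C5 sp3, C6 sp3, C7 sp2, C8 sp2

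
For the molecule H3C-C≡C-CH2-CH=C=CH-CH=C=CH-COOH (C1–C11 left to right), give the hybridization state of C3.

sp

C3 (2 σ bonds, plus two π bonds) has steric number 2: sp.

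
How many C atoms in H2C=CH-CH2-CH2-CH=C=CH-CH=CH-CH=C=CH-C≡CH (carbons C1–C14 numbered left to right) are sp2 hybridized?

C1: sp2 ✓
C2: sp2 ✓
C3: sp3
C4: sp3
C5: sp2 ✓
C6: sp
C7: sp2 ✓
C8: sp2 ✓
C9: sp2 ✓
C10: sp2 ✓
C11: sp
C12: sp2 ✓
C13: sp
C14: sp
C1, C2, C5, C7, C8, C9, C10, C12 → 8 sp2 carbons.

8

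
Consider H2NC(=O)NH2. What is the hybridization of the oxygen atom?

sp²

The oxygen atom carries 1 σ bond and 2 lone pairs, plus one π bond, giving a steric number of 3, so it is sp2.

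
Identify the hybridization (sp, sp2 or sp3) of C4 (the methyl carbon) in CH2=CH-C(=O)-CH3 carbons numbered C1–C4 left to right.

sp3

C4 (the methyl carbon) is sp3: 4 σ bonds, 4 electron-density regions.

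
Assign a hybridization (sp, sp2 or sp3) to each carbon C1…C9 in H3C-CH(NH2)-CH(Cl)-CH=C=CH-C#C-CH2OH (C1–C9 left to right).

C1 is sp3: 4 σ bonds, 4 electron-density regions.
C2: 4 σ bonds — 4 electron domains, sp3.
C3 (4 σ bonds) has steric number 4: sp3.
C4: 3 σ bonds, plus one π bond — 3 electron domains, sp2.
C5 (2 σ bonds, plus two π bonds) has steric number 2: sp.
C6 — 3 σ bonds, plus one π bond. Steric number 3, so sp2.
C7 carries 2 σ bonds, plus two π bonds, giving a steric number of 2, so it is sp.
C8: 2 σ bonds, plus two π bonds; 2 regions of electron density → sp.
C9: 4 σ bonds; 4 regions of electron density → sp3.

C1 sp3, C2 sp3, C3 sp3, C4 sp2, C5 sp, C6 sp2, C7 sp, C8 sp, C9 sp3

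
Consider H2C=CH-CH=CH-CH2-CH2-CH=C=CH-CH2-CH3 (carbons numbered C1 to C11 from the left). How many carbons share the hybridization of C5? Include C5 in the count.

4

C5 is sp3 (only σ bonds).
C1: sp2
C2: sp2
C3: sp2
C4: sp2
C5: sp3 ✓
C6: sp3 ✓
C7: sp2
C8: sp
C9: sp2
C10: sp3 ✓
C11: sp3 ✓
4 carbons are sp3.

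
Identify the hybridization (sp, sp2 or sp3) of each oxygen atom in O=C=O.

sp2

One σ bond + two lone pairs = steric number 3 → sp2.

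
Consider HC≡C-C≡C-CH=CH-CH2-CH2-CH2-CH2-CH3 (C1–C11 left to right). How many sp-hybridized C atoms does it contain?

4

C1: sp ✓
C2: sp ✓
C3: sp ✓
C4: sp ✓
C5: sp2
C6: sp2
C7: sp3
C8: sp3
C9: sp3
C10: sp3
C11: sp3
C1, C2, C3, C4 → 4 sp carbons.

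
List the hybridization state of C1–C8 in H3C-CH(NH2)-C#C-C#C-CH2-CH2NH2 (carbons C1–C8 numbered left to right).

C1 has 4 σ bonds: steric number 4 → sp3.
C2: 4 σ bonds — 4 electron domains, sp3.
C3: 2 σ bonds, plus two π bonds — 2 electron domains, sp.
C4 has 2 σ bonds, plus two π bonds: steric number 2 → sp.
C5 carries 2 σ bonds, plus two π bonds, giving a steric number of 2, so it is sp.
C6: 2 σ bonds, plus two π bonds; 2 regions of electron density → sp.
C7 — 4 σ bonds. Steric number 4, so sp3.
C8 carries 4 σ bonds, giving a steric number of 4, so it is sp3.

C1 sp3, C2 sp3, C3 sp, C4 sp, C5 sp, C6 sp, C7 sp3, C8 sp3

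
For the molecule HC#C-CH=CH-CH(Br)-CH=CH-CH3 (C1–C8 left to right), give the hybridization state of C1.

sp

C1 — 2 σ bonds, plus two π bonds. Steric number 2, so sp.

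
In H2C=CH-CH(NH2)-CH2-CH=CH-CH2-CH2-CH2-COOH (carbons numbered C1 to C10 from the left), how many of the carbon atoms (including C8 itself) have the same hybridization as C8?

C8 is sp3 (only σ bonds).
C1: sp2
C2: sp2
C3: sp3 ✓
C4: sp3 ✓
C5: sp2
C6: sp2
C7: sp3 ✓
C8: sp3 ✓
C9: sp3 ✓
C10: sp2
5 carbons are sp3.

5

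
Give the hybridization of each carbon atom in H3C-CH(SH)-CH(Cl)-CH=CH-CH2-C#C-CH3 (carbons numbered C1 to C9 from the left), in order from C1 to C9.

C1: 4 σ bonds; 4 regions of electron density → sp3.
C2 carries 4 σ bonds, giving a steric number of 4, so it is sp3.
C3 carries 4 σ bonds, giving a steric number of 4, so it is sp3.
C4 (3 σ bonds, plus one π bond) has steric number 3: sp2.
C5 (3 σ bonds, plus one π bond) has steric number 3: sp2.
C6 is sp3: 4 σ bonds, 4 electron-density regions.
C7 carries 2 σ bonds, plus two π bonds, giving a steric number of 2, so it is sp.
C8: 2 σ bonds, plus two π bonds; 2 regions of electron density → sp.
C9 is sp3: 4 σ bonds, 4 electron-density regions.

C1 sp3, C2 sp3, C3 sp3, C4 sp2, C5 sp2, C6 sp3, C7 sp, C8 sp, C9 sp3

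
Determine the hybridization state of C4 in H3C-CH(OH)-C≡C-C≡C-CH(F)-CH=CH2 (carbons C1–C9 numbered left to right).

sp

C4: 2 σ bonds, plus two π bonds; 2 regions of electron density → sp.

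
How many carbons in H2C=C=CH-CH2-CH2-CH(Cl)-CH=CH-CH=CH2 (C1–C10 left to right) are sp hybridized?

C1: sp2
C2: sp ✓
C3: sp2
C4: sp3
C5: sp3
C6: sp3
C7: sp2
C8: sp2
C9: sp2
C10: sp2
C2 → 1 sp carbon.

1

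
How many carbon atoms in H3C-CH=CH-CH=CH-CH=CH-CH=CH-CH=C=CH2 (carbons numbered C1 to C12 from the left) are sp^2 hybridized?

C1: sp3
C2: sp2 ✓
C3: sp2 ✓
C4: sp2 ✓
C5: sp2 ✓
C6: sp2 ✓
C7: sp2 ✓
C8: sp2 ✓
C9: sp2 ✓
C10: sp2 ✓
C11: sp
C12: sp2 ✓
C2, C3, C4, C5, C6, C7, C8, C9, C10, C12 → 10 sp2 carbons.

10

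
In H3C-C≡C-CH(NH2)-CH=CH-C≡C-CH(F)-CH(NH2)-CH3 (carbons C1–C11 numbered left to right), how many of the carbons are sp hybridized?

4

C1: sp3
C2: sp ✓
C3: sp ✓
C4: sp3
C5: sp2
C6: sp2
C7: sp ✓
C8: sp ✓
C9: sp3
C10: sp3
C11: sp3
C2, C3, C7, C8 → 4 sp carbons.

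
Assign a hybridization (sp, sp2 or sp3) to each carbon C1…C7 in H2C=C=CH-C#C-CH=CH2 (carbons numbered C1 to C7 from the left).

C1 sp2, C2 sp, C3 sp2, C4 sp, C5 sp, C6 sp2, C7 sp2

C1 is sp2: 3 σ bonds, plus one π bond, 3 electron-density regions.
C2 is sp: 2 σ bonds, plus two π bonds, 2 electron-density regions.
C3 has 3 σ bonds, plus one π bond: steric number 3 → sp2.
C4 carries 2 σ bonds, plus two π bonds, giving a steric number of 2, so it is sp.
C5 — 2 σ bonds, plus two π bonds. Steric number 2, so sp.
C6: 3 σ bonds, plus one π bond; 3 regions of electron density → sp2.
C7 is sp2: 3 σ bonds, plus one π bond, 3 electron-density regions.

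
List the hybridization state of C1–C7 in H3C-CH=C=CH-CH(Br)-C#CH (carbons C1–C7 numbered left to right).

C1 sp3, C2 sp2, C3 sp, C4 sp2, C5 sp3, C6 sp, C7 sp

C1 has 4 σ bonds: steric number 4 → sp3.
C2: 3 σ bonds, plus one π bond; 3 regions of electron density → sp2.
C3 (2 σ bonds, plus two π bonds) has steric number 2: sp.
C4 — 3 σ bonds, plus one π bond. Steric number 3, so sp2.
C5: 4 σ bonds; 4 regions of electron density → sp3.
C6 is sp: 2 σ bonds, plus two π bonds, 2 electron-density regions.
C7 (2 σ bonds, plus two π bonds) has steric number 2: sp.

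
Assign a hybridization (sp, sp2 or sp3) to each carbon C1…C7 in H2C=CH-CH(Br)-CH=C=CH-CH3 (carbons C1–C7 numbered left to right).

C1 carries 3 σ bonds, plus one π bond, giving a steric number of 3, so it is sp2.
C2: 3 σ bonds, plus one π bond — 3 electron domains, sp2.
C3 has 4 σ bonds: steric number 4 → sp3.
C4 is sp2: 3 σ bonds, plus one π bond, 3 electron-density regions.
C5 is sp: 2 σ bonds, plus two π bonds, 2 electron-density regions.
C6 (3 σ bonds, plus one π bond) has steric number 3: sp2.
C7 (4 σ bonds) has steric number 4: sp3.

C1 sp2, C2 sp2, C3 sp3, C4 sp2, C5 sp, C6 sp2, C7 sp3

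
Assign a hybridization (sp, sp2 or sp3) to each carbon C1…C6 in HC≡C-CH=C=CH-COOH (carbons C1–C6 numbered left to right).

C1 (2 σ bonds, plus two π bonds) has steric number 2: sp.
C2 (2 σ bonds, plus two π bonds) has steric number 2: sp.
C3: 3 σ bonds, plus one π bond; 3 regions of electron density → sp2.
C4 — 2 σ bonds, plus two π bonds. Steric number 2, so sp.
C5 carries 3 σ bonds, plus one π bond, giving a steric number of 3, so it is sp2.
C6: 3 σ bonds, plus one π bond — 3 electron domains, sp2.

C1 sp, C2 sp, C3 sp2, C4 sp, C5 sp2, C6 sp2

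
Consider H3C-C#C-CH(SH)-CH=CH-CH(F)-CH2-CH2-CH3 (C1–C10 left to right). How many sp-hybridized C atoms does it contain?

C1: sp3
C2: sp ✓
C3: sp ✓
C4: sp3
C5: sp2
C6: sp2
C7: sp3
C8: sp3
C9: sp3
C10: sp3
C2, C3 → 2 sp carbons.

2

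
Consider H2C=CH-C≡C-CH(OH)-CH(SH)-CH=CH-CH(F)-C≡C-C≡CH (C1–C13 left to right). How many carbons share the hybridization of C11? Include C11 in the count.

6

C11 is sp (two π bonds).
C1: sp2
C2: sp2
C3: sp ✓
C4: sp ✓
C5: sp3
C6: sp3
C7: sp2
C8: sp2
C9: sp3
C10: sp ✓
C11: sp ✓
C12: sp ✓
C13: sp ✓
6 carbons are sp.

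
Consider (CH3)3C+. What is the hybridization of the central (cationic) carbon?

sp2

Three σ bonds and an empty p orbital; no lone pair → steric number 3 → sp2 and planar.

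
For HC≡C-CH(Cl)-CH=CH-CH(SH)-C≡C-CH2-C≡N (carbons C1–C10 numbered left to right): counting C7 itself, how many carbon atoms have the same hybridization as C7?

5

C7 is sp (two π bonds).
C1: sp ✓
C2: sp ✓
C3: sp3
C4: sp2
C5: sp2
C6: sp3
C7: sp ✓
C8: sp ✓
C9: sp3
C10: sp ✓
5 carbons are sp.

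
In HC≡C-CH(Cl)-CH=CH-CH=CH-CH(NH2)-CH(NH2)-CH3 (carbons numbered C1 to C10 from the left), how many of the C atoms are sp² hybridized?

4

C1: sp
C2: sp
C3: sp3
C4: sp2 ✓
C5: sp2 ✓
C6: sp2 ✓
C7: sp2 ✓
C8: sp3
C9: sp3
C10: sp3
C4, C5, C6, C7 → 4 sp2 carbons.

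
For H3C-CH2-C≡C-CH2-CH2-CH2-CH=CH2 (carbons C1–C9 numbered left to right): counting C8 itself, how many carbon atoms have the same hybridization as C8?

2

C8 is sp2 (one π bond).
C1: sp3
C2: sp3
C3: sp
C4: sp
C5: sp3
C6: sp3
C7: sp3
C8: sp2 ✓
C9: sp2 ✓
2 carbons are sp2.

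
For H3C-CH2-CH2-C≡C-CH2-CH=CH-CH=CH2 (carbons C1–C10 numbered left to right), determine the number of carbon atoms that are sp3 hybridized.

4

C1: sp3 ✓
C2: sp3 ✓
C3: sp3 ✓
C4: sp
C5: sp
C6: sp3 ✓
C7: sp2
C8: sp2
C9: sp2
C10: sp2
C1, C2, C3, C6 → 4 sp3 carbons.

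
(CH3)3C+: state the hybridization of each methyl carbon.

sp3

Each methyl carbon: 4 σ bonds — 4 electron domains, sp3.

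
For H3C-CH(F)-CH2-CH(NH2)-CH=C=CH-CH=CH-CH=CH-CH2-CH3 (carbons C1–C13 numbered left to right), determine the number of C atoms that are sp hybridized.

1

C1: sp3
C2: sp3
C3: sp3
C4: sp3
C5: sp2
C6: sp ✓
C7: sp2
C8: sp2
C9: sp2
C10: sp2
C11: sp2
C12: sp3
C13: sp3
C6 → 1 sp carbon.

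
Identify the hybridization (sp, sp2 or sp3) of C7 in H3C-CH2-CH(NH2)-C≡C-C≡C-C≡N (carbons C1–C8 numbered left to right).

sp

C7: 2 σ bonds, plus two π bonds; 2 regions of electron density → sp.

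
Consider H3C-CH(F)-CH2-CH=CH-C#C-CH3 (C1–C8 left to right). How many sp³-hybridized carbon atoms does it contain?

C1: sp3 ✓
C2: sp3 ✓
C3: sp3 ✓
C4: sp2
C5: sp2
C6: sp
C7: sp
C8: sp3 ✓
C1, C2, C3, C8 → 4 sp3 carbons.

4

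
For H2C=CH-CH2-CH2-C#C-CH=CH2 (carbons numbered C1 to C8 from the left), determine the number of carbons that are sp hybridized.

C1: sp2
C2: sp2
C3: sp3
C4: sp3
C5: sp ✓
C6: sp ✓
C7: sp2
C8: sp2
C5, C6 → 2 sp carbons.

2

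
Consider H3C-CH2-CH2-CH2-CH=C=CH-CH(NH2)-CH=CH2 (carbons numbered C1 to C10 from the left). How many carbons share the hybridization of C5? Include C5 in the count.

4

C5 is sp2 (one π bond).
C1: sp3
C2: sp3
C3: sp3
C4: sp3
C5: sp2 ✓
C6: sp
C7: sp2 ✓
C8: sp3
C9: sp2 ✓
C10: sp2 ✓
4 carbons are sp2.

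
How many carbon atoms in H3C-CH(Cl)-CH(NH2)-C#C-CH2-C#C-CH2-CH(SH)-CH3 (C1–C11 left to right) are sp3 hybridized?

7

C1: sp3 ✓
C2: sp3 ✓
C3: sp3 ✓
C4: sp
C5: sp
C6: sp3 ✓
C7: sp
C8: sp
C9: sp3 ✓
C10: sp3 ✓
C11: sp3 ✓
C1, C2, C3, C6, C9, C10, C11 → 7 sp3 carbons.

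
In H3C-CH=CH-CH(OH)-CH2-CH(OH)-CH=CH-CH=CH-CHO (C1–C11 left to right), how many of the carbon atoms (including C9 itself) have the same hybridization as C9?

C9 is sp2 (one π bond).
C1: sp3
C2: sp2 ✓
C3: sp2 ✓
C4: sp3
C5: sp3
C6: sp3
C7: sp2 ✓
C8: sp2 ✓
C9: sp2 ✓
C10: sp2 ✓
C11: sp2 ✓
7 carbons are sp2.

7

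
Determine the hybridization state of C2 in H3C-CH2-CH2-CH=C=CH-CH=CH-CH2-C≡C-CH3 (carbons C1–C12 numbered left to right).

sp3

C2 (4 σ bonds) has steric number 4: sp3.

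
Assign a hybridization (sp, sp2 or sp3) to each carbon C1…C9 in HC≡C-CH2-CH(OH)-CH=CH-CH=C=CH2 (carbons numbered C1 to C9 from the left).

C1 sp, C2 sp, C3 sp3, C4 sp3, C5 sp2, C6 sp2, C7 sp2, C8 sp, C9 sp2

C1 — 2 σ bonds, plus two π bonds. Steric number 2, so sp.
C2 (2 σ bonds, plus two π bonds) has steric number 2: sp.
C3 carries 4 σ bonds, giving a steric number of 4, so it is sp3.
C4 (4 σ bonds) has steric number 4: sp3.
C5 — 3 σ bonds, plus one π bond. Steric number 3, so sp2.
C6: 3 σ bonds, plus one π bond; 3 regions of electron density → sp2.
C7 carries 3 σ bonds, plus one π bond, giving a steric number of 3, so it is sp2.
C8 — 2 σ bonds, plus two π bonds. Steric number 2, so sp.
C9: 3 σ bonds, plus one π bond — 3 electron domains, sp2.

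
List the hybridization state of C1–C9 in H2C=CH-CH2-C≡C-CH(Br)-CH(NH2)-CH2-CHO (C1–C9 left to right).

C1: 3 σ bonds, plus one π bond; 3 regions of electron density → sp2.
C2 carries 3 σ bonds, plus one π bond, giving a steric number of 3, so it is sp2.
C3 has 4 σ bonds: steric number 4 → sp3.
C4: 2 σ bonds, plus two π bonds; 2 regions of electron density → sp.
C5 — 2 σ bonds, plus two π bonds. Steric number 2, so sp.
C6: 4 σ bonds — 4 electron domains, sp3.
C7 is sp3: 4 σ bonds, 4 electron-density regions.
C8 (4 σ bonds) has steric number 4: sp3.
C9: 3 σ bonds, plus one π bond; 3 regions of electron density → sp2.

C1 sp2, C2 sp2, C3 sp3, C4 sp, C5 sp, C6 sp3, C7 sp3, C8 sp3, C9 sp2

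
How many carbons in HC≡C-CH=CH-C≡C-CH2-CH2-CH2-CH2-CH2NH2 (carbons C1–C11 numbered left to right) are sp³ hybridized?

5

C1: sp
C2: sp
C3: sp2
C4: sp2
C5: sp
C6: sp
C7: sp3 ✓
C8: sp3 ✓
C9: sp3 ✓
C10: sp3 ✓
C11: sp3 ✓
C7, C8, C9, C10, C11 → 5 sp3 carbons.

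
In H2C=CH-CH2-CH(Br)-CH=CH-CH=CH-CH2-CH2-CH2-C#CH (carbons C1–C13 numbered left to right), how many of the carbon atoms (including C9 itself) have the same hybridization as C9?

C9 is sp3 (only σ bonds).
C1: sp2
C2: sp2
C3: sp3 ✓
C4: sp3 ✓
C5: sp2
C6: sp2
C7: sp2
C8: sp2
C9: sp3 ✓
C10: sp3 ✓
C11: sp3 ✓
C12: sp
C13: sp
5 carbons are sp3.

5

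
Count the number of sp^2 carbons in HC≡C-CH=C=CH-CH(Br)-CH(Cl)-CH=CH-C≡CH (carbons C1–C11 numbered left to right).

4

C1: sp
C2: sp
C3: sp2 ✓
C4: sp
C5: sp2 ✓
C6: sp3
C7: sp3
C8: sp2 ✓
C9: sp2 ✓
C10: sp
C11: sp
C3, C5, C8, C9 → 4 sp2 carbons.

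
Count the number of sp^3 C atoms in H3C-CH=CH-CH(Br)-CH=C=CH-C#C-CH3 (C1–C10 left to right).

3

C1: sp3 ✓
C2: sp2
C3: sp2
C4: sp3 ✓
C5: sp2
C6: sp
C7: sp2
C8: sp
C9: sp
C10: sp3 ✓
C1, C4, C10 → 3 sp3 carbons.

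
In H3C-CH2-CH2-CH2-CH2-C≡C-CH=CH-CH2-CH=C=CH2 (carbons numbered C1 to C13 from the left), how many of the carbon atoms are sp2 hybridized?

C1: sp3
C2: sp3
C3: sp3
C4: sp3
C5: sp3
C6: sp
C7: sp
C8: sp2 ✓
C9: sp2 ✓
C10: sp3
C11: sp2 ✓
C12: sp
C13: sp2 ✓
C8, C9, C11, C13 → 4 sp2 carbons.

4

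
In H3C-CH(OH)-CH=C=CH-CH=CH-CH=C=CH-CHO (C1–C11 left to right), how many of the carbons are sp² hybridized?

7

C1: sp3
C2: sp3
C3: sp2 ✓
C4: sp
C5: sp2 ✓
C6: sp2 ✓
C7: sp2 ✓
C8: sp2 ✓
C9: sp
C10: sp2 ✓
C11: sp2 ✓
C3, C5, C6, C7, C8, C10, C11 → 7 sp2 carbons.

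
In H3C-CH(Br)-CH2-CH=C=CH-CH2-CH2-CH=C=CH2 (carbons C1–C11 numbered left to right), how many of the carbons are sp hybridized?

C1: sp3
C2: sp3
C3: sp3
C4: sp2
C5: sp ✓
C6: sp2
C7: sp3
C8: sp3
C9: sp2
C10: sp ✓
C11: sp2
C5, C10 → 2 sp carbons.

2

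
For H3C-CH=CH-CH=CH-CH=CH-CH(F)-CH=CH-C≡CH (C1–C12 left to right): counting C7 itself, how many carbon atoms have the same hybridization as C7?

8

C7 is sp2 (one π bond).
C1: sp3
C2: sp2 ✓
C3: sp2 ✓
C4: sp2 ✓
C5: sp2 ✓
C6: sp2 ✓
C7: sp2 ✓
C8: sp3
C9: sp2 ✓
C10: sp2 ✓
C11: sp
C12: sp
8 carbons are sp2.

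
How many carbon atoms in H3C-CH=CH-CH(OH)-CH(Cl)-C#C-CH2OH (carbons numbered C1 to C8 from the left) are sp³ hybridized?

4

C1: sp3 ✓
C2: sp2
C3: sp2
C4: sp3 ✓
C5: sp3 ✓
C6: sp
C7: sp
C8: sp3 ✓
C1, C4, C5, C8 → 4 sp3 carbons.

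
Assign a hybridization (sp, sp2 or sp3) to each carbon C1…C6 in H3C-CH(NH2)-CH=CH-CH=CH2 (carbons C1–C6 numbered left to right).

C1: 4 σ bonds; 4 regions of electron density → sp3.
C2: 4 σ bonds — 4 electron domains, sp3.
C3 — 3 σ bonds, plus one π bond. Steric number 3, so sp2.
C4 — 3 σ bonds, plus one π bond. Steric number 3, so sp2.
C5 has 3 σ bonds, plus one π bond: steric number 3 → sp2.
C6: 3 σ bonds, plus one π bond — 3 electron domains, sp2.

C1 sp3, C2 sp3, C3 sp2, C4 sp2, C5 sp2, C6 sp2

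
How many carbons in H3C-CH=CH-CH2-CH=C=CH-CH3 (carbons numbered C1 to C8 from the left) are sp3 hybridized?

3

C1: sp3 ✓
C2: sp2
C3: sp2
C4: sp3 ✓
C5: sp2
C6: sp
C7: sp2
C8: sp3 ✓
C1, C4, C8 → 3 sp3 carbons.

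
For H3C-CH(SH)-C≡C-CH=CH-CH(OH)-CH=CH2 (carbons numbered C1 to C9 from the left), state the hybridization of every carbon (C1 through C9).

C1 is sp3: 4 σ bonds, 4 electron-density regions.
C2 is sp3: 4 σ bonds, 4 electron-density regions.
C3: 2 σ bonds, plus two π bonds — 2 electron domains, sp.
C4: 2 σ bonds, plus two π bonds — 2 electron domains, sp.
C5 carries 3 σ bonds, plus one π bond, giving a steric number of 3, so it is sp2.
C6: 3 σ bonds, plus one π bond; 3 regions of electron density → sp2.
C7 — 4 σ bonds. Steric number 4, so sp3.
C8: 3 σ bonds, plus one π bond — 3 electron domains, sp2.
C9 has 3 σ bonds, plus one π bond: steric number 3 → sp2.

C1 sp3, C2 sp3, C3 sp, C4 sp, C5 sp2, C6 sp2, C7 sp3, C8 sp2, C9 sp2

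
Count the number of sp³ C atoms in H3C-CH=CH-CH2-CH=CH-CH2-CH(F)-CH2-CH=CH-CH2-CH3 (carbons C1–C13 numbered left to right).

C1: sp3 ✓
C2: sp2
C3: sp2
C4: sp3 ✓
C5: sp2
C6: sp2
C7: sp3 ✓
C8: sp3 ✓
C9: sp3 ✓
C10: sp2
C11: sp2
C12: sp3 ✓
C13: sp3 ✓
C1, C4, C7, C8, C9, C12, C13 → 7 sp3 carbons.

7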